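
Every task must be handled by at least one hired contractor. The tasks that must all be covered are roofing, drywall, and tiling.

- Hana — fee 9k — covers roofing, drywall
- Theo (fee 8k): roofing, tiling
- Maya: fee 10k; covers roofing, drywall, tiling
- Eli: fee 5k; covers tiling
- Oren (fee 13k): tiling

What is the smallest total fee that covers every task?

10

Maya alone covers roofing, drywall, tiling — every task.
Total fee: 10.
No cover costs less than 10.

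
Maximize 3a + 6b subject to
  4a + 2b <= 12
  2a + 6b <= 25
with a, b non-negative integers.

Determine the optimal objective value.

24

The continuous relaxation peaks at (1.1, 3.8) with value 26.10; rounding to a feasible lattice point costs some objective.
(a,b)=(0,4): 4·0+2·4=8≤12, 2·0+6·4=24≤25, objective 24.
(a,b)=(1,3): 4·1+2·3=10≤12, 2·1+6·3=20≤25, objective 21.
The best lattice point is (0,4), giving 24.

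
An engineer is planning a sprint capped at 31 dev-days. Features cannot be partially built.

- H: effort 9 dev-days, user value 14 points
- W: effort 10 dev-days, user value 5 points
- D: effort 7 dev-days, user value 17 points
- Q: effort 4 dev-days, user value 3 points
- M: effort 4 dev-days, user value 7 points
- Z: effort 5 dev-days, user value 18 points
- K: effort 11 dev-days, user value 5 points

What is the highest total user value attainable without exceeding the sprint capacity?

59

This is an integer program with binary decision variables.
Allowing fractional choices, the relaxed optimum would be about 60.0, but features are indivisible.
H + D + M + Z: effort 9 + 7 + 4 + 5 = 25 ≤ 31, user value 14 + 17 + 7 + 18 = 56.
H + W + D + Z: effort 9 + 10 + 7 + 5 = 31 ≤ 31, user value 14 + 5 + 17 + 18 = 54.
H + D + Q + M + Z: effort 9 + 7 + 4 + 4 + 5 = 29 ≤ 31, user value 14 + 17 + 3 + 7 + 18 = 59.
Best is H, D, Q, M, and Z with total user value 59.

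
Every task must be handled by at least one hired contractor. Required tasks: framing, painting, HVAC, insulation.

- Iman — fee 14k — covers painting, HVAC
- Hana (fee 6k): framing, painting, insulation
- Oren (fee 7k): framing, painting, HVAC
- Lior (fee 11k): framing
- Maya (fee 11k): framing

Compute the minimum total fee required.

Choose Hana and Oren: together they cover framing, painting, HVAC, insulation — every task.
Total fee: 6 + 7 = 13.
No cover costs less than 13.

13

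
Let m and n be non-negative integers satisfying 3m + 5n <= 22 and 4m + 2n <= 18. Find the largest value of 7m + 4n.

Relaxing integrality, the LP optimum is 32.71 at (m,n) = (3.29, 2.43), which is not an integer point.
(m,n)=(4,1): 3·4+5·1=17≤22, 4·4+2·1=18≤18, objective 32.
(m,n)=(3,2): 3·3+5·2=19≤22, 4·3+2·2=16≤18, objective 29.
No feasible integer point exceeds 32.

32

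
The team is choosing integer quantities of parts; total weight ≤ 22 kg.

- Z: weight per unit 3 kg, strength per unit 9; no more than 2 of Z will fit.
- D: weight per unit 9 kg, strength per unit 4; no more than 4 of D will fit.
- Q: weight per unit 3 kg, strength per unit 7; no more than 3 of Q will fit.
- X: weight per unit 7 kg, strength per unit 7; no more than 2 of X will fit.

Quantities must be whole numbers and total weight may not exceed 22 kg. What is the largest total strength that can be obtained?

46

This is a bounded integer knapsack.
2×Z, 2×Q, and 1×X: weight 19 ≤ 22, strength 2·9 + 2·7 + 1·7 = 39.
2×Z, 3×Q, and 1×X: weight 22 ≤ 22, strength 2·9 + 3·7 + 1·7 = 46.
Best is 46.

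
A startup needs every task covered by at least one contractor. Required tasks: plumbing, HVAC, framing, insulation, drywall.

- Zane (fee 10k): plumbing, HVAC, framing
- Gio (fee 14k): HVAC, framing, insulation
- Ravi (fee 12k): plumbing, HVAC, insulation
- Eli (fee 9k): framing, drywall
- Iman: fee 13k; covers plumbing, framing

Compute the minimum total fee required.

The greedy cost-per-new-task heuristic would pick Zane, Eli, and Ravi for 31, but a cheaper cover exists.
Choose Ravi and Eli: together they cover plumbing, HVAC, framing, insulation, drywall — every task.
Total fee: 12 + 9 = 21.
No cover costs less than 21.

21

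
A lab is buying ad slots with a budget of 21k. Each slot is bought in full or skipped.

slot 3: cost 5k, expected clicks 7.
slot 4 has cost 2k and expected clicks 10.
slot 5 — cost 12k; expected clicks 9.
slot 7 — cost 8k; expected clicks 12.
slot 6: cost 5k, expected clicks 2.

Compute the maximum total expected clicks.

slot 3 + slot 4 + slot 7: cost 5 + 2 + 8 = 15 ≤ 21, expected clicks 7 + 10 + 12 = 29.
slot 3 + slot 4 + slot 5: cost 5 + 2 + 12 = 19 ≤ 21, expected clicks 7 + 10 + 9 = 26.
slot 3 + slot 4 + slot 7 + slot 6: cost 5 + 2 + 8 + 5 = 20 ≤ 21, expected clicks 7 + 10 + 12 + 2 = 31.
Best is slot 3, slot 4, slot 7, and slot 6 with total expected clicks 31.

31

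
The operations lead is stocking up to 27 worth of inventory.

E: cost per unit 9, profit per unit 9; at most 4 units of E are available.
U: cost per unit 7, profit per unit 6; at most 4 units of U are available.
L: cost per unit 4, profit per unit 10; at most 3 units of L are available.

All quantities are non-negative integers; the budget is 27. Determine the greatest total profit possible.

L has the best ratio (10/4); taking only L gives at most 3×10 = 30 (stopped by the supply cap of 3).
Mixing does better — 2×U and 3×L: cost 26 ≤ 27, profit 2·6 + 3·10 = 42.

42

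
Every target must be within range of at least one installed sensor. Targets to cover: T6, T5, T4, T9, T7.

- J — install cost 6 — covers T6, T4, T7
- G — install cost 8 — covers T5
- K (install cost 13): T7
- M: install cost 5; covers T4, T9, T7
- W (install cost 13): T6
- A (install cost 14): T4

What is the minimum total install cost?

Choose J, G, and M: together they cover T6, T5, T4, T9, T7 — every target.
Total install cost: 6 + 8 + 5 = 19.

19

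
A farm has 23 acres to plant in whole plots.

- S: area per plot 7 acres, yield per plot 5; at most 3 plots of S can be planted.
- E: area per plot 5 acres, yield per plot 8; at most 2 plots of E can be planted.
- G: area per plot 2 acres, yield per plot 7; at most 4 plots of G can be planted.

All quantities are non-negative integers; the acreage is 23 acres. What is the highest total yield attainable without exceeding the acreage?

44

1×S, 2×E, and 3×G: area 23 ≤ 23, yield 1·5 + 2·8 + 3·7 = 42.
2×E and 4×G: area 18 ≤ 23, yield 2·8 + 4·7 = 44.
Best is 44.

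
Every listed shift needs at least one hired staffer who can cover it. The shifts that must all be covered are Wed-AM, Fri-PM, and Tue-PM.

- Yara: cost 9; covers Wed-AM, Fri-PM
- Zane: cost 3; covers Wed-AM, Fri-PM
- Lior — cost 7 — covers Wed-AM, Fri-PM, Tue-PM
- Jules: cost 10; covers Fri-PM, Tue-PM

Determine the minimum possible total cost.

7

This is an integer covering problem.
The greedy cost-per-new-shift heuristic would pick Zane and Lior for 10, but a cheaper cover exists.
Lior alone covers Wed-AM, Fri-PM, Tue-PM — every shift.
Total cost: 7.
No cover costs less than 7.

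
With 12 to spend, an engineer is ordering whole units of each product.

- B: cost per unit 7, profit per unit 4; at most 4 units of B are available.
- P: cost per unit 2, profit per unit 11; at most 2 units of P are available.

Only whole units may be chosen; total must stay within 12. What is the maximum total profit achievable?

26

This is a bounded integer knapsack.
2×P: cost 4 ≤ 12, profit 2·11 = 22.
1×B and 2×P: cost 11 ≤ 12, profit 1·4 + 2·11 = 26.
Best is 26.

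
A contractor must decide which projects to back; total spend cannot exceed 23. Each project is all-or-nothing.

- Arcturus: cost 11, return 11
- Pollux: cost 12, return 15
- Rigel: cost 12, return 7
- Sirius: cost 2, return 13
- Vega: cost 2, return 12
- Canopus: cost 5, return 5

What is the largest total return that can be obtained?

45

Allowing fractional choices, the relaxed optimum would be about 47.0, but projects are indivisible.
Arcturus + Sirius + Vega + Canopus: cost 11 + 2 + 2 + 5 = 20 ≤ 23, return 11 + 13 + 12 + 5 = 41.
Pollux + Sirius + Vega: cost 12 + 2 + 2 = 16 ≤ 23, return 15 + 13 + 12 = 40.
Pollux + Sirius + Vega + Canopus: cost 12 + 2 + 2 + 5 = 21 ≤ 23, return 15 + 13 + 12 + 5 = 45.
Best is Pollux, Sirius, Vega, and Canopus with total return 45.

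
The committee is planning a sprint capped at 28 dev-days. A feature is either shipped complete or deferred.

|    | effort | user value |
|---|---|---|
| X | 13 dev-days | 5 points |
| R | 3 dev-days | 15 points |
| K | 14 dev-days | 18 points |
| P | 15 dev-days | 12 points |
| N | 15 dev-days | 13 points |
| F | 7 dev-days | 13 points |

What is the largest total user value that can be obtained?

Take R, K, and F: effort 3 + 14 + 7 = 24 ≤ 28, user value 15 + 18 + 13 = 46.
No other feasible combination does better.

46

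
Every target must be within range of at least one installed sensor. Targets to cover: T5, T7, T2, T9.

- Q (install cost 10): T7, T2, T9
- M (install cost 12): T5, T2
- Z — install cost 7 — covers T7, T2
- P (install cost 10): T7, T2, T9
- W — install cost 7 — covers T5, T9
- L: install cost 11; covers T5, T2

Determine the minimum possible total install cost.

14

This is a weighted set-cover instance.
The greedy cost-per-new-target heuristic would pick Q and W for 17, but a cheaper cover exists.
Choose Z and W: together they cover T5, T7, T2, T9 — every target.
Total install cost: 7 + 7 = 14.
No cover costs less than 14.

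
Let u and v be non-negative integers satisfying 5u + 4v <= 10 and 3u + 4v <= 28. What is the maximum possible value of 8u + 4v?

(u,v)=(2,0): 5·2+4·0=10≤10, 3·2+4·0=6≤28, objective 16.
(u,v)=(1,1): 5·1+4·1=9≤10, 3·1+4·1=7≤28, objective 12.
The best lattice point is (2,0), giving 16.

16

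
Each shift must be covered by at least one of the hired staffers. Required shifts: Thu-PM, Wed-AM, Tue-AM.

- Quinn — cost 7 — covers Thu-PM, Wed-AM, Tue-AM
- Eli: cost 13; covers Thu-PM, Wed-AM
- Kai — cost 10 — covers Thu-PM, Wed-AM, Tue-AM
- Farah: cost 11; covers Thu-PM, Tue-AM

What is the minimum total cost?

Quinn alone covers Thu-PM, Wed-AM, Tue-AM — every shift.
Total cost: 7.
No cover costs less than 7.

7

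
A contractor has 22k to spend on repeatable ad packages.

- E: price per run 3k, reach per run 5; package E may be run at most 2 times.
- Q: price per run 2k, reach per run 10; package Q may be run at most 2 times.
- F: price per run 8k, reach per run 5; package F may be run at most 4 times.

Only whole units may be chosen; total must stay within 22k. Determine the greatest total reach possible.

35

Take 2×E, 2×Q, and 1×F: price 18 ≤ 22, reach 2·5 + 2·10 + 1·5 = 35.
Q has the best ratio (10/2) and is taken to its limit of 2; remaining capacity is filled optimally with the others.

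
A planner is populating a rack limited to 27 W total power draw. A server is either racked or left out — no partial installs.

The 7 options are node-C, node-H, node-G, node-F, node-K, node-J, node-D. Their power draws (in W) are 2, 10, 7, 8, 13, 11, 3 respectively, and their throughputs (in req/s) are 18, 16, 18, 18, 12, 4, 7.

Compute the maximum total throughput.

node-C + node-H + node-G + node-D: power draw 2 + 10 + 7 + 3 = 22 ≤ 27, throughput 18 + 16 + 18 + 7 = 59.
node-C + node-H + node-G + node-F: power draw 2 + 10 + 7 + 8 = 27 ≤ 27, throughput 18 + 16 + 18 + 18 = 70.
node-C + node-G + node-F + node-D: power draw 2 + 7 + 8 + 3 = 20 ≤ 27, throughput 18 + 18 + 18 + 7 = 61.
Best is node-C, node-H, node-G, and node-F with total throughput 70.

70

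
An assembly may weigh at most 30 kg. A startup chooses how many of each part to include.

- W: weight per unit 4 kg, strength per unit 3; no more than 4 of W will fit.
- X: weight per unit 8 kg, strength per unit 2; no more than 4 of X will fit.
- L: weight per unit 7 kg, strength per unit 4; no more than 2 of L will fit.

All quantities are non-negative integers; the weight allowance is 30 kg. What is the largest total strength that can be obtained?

4×W and 2×L: weight 30 ≤ 30, strength 4·3 + 2·4 = 20.
3×W and 2×L: weight 26 ≤ 30, strength 3·3 + 2·4 = 17.
Best is 20.

20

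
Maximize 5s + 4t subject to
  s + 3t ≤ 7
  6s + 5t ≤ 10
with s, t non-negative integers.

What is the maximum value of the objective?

(s,t)=(0,2): 1·0+3·2=6≤7, 6·0+5·2=10≤10, objective 8.
(s,t)=(1,0): 1·1+3·0=1≤7, 6·1+5·0=6≤10, objective 5.
(s,t)=(0,1): 1·0+3·1=3≤7, 6·0+5·1=5≤10, objective 4.
(s,t)=(0,0): 1·0+3·0=0≤7, 6·0+5·0=0≤10, objective 0.
Maximum is 8 at (s,t)=(0,2).

8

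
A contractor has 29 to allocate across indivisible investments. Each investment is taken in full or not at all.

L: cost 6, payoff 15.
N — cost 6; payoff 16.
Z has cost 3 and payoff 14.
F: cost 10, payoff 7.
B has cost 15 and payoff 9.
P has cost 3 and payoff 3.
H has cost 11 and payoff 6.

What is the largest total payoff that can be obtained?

55

This is an integer program with binary decision variables.
Take L, N, Z, F, and P: cost 6 + 6 + 3 + 10 + 3 = 28 ≤ 29, payoff 15 + 16 + 14 + 7 + 3 = 55.
No other feasible combination does better.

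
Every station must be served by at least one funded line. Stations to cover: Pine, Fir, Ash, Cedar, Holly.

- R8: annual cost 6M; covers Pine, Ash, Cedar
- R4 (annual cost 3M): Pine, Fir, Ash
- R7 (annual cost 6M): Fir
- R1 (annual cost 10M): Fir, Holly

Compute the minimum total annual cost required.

Choose R8 and R1: together they cover Pine, Fir, Ash, Cedar, Holly — every station.
Total annual cost: 6 + 10 = 16.

16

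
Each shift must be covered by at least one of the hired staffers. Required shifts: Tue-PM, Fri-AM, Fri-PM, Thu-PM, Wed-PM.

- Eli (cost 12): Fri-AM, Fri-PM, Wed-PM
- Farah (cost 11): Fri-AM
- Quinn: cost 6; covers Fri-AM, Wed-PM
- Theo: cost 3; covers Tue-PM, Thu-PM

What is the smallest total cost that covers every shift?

15

The greedy cost-per-new-shift heuristic would pick Theo, Quinn, and Eli for 21, but a cheaper cover exists.
Choose Eli and Theo: together they cover Tue-PM, Fri-AM, Fri-PM, Thu-PM, Wed-PM — every shift.
Total cost: 12 + 3 = 15.
No cover costs less than 15.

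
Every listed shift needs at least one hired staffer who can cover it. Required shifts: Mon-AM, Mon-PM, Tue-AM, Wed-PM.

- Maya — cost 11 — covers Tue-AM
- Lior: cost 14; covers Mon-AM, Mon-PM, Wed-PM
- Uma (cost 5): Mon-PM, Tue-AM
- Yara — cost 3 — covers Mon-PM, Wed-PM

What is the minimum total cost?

19

This is an integer covering problem.
The greedy cost-per-new-shift heuristic would pick Yara, Uma, and Lior for 22, but a cheaper cover exists.
Choose Lior and Uma: together they cover Mon-AM, Mon-PM, Tue-AM, Wed-PM — every shift.
Total cost: 14 + 5 = 19.
No cover costs less than 19.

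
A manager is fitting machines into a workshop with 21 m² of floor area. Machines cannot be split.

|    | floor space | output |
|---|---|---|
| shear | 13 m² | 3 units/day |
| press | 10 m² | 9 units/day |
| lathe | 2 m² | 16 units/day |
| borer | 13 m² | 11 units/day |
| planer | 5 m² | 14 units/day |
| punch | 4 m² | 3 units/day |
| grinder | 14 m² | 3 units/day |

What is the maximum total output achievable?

42

This is a 0-1 knapsack instance.
Allowing fractional choices, the relaxed optimum would be about 42.4, but machines are indivisible.
press + lathe + planer + punch: floor space 10 + 2 + 5 + 4 = 21 ≤ 21, output 9 + 16 + 14 + 3 = 42.
lathe + borer + planer: floor space 2 + 13 + 5 = 20 ≤ 21, output 16 + 11 + 14 = 41.
Best is press, lathe, planer, and punch with total output 42.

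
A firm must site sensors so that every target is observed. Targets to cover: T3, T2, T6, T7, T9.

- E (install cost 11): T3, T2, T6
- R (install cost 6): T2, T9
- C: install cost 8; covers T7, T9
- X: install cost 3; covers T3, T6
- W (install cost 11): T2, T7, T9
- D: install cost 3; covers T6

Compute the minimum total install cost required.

This is a weighted set-cover instance.
The greedy cost-per-new-target heuristic would pick X, R, and C for 17, but a cheaper cover exists.
Choose X and W: together they cover T3, T2, T6, T7, T9 — every target.
Total install cost: 3 + 11 = 14.
No cover costs less than 14.

14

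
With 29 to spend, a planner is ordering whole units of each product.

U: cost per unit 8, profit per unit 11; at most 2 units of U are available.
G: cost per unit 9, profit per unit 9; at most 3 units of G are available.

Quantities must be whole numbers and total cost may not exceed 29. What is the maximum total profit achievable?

31

This is a bounded integer knapsack.
U has the best ratio (11/8); taking only U gives at most 2×11 = 22 (stopped by the supply cap of 2).
Mixing does better — 2×U and 1×G: cost 25 ≤ 29, profit 2·11 + 1·9 = 31.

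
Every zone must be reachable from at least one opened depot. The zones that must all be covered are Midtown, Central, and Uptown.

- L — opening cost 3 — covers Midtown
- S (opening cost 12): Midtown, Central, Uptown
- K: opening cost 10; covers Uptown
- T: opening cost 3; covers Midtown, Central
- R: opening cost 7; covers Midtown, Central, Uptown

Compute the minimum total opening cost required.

This is an integer covering problem.
The greedy cost-per-new-zone heuristic would pick T and R for 10, but a cheaper cover exists.
R alone covers Midtown, Central, Uptown — every zone.
Total opening cost: 7.
No cover costs less than 7.

7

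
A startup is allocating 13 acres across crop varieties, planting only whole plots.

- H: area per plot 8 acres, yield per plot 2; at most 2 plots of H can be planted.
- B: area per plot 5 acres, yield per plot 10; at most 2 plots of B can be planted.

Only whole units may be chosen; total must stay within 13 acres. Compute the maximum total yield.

B has the best ratio (10/5); taking only B gives at most 2×10 = 20 (stopped by the area limit).
Optimal: 2×B: area 10 ≤ 13, yield 2·10 = 20.

20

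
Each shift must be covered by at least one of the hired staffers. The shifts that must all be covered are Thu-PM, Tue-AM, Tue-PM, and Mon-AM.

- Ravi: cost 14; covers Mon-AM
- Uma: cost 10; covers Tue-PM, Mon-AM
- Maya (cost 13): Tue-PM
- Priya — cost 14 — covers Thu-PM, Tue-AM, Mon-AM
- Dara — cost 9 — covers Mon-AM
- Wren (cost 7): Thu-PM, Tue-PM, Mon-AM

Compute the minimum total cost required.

Choose Priya and Wren: together they cover Thu-PM, Tue-AM, Tue-PM, Mon-AM — every shift.
Total cost: 14 + 7 = 21.
No cover costs less than 21.

21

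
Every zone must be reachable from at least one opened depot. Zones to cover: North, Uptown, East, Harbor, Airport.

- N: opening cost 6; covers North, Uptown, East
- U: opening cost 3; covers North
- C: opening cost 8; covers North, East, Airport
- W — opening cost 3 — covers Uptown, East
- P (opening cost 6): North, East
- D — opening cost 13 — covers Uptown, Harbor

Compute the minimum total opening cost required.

21

The greedy cost-per-new-zone heuristic would pick W, U, C, and D for 27, but a cheaper cover exists.
Choose C and D: together they cover North, Uptown, East, Harbor, Airport — every zone.
Total opening cost: 8 + 13 = 21.
No cover costs less than 21.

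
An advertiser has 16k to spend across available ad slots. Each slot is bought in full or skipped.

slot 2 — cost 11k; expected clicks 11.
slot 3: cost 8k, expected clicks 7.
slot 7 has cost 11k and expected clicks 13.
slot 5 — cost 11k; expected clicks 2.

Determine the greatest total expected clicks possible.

13

Allowing fractional choices, the relaxed optimum would be about 18.0, but ad slots are indivisible.
slot 2: cost 11 ≤ 16, expected clicks 11.
slot 7: cost 11 ≤ 16, expected clicks 13.
slot 3: cost 8 ≤ 16, expected clicks 7.
Best is slot 7 with total expected clicks 13.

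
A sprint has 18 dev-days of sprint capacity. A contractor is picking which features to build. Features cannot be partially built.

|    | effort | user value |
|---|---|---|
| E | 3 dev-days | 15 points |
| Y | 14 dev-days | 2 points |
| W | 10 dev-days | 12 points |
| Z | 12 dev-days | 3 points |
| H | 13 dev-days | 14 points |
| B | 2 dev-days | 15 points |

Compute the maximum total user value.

44

E + Z + B: effort 3 + 12 + 2 = 17 ≤ 18, user value 15 + 3 + 15 = 33.
E + W + B: effort 3 + 10 + 2 = 15 ≤ 18, user value 15 + 12 + 15 = 42.
E + H + B: effort 3 + 13 + 2 = 18 ≤ 18, user value 15 + 14 + 15 = 44.
Best is E, H, and B with total user value 44.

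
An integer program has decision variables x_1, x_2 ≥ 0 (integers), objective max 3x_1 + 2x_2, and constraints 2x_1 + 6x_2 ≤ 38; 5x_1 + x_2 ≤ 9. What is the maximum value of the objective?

(x_1,x_2)=(0,6) is feasible, giving 12.
(x_1,x_2)=(0,5) is feasible, giving 10.
No feasible integer point exceeds 12.

12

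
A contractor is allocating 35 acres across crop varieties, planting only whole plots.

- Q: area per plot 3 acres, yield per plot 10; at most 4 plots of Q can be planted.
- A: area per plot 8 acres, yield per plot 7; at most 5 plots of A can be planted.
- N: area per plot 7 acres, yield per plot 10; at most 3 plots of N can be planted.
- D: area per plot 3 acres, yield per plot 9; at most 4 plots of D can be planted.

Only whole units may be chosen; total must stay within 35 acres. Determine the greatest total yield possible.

87

This is a bounded integer knapsack.
3×Q, 2×N, and 4×D: area 35 ≤ 35, yield 3·10 + 2·10 + 4·9 = 86.
4×Q, 2×N, and 3×D: area 35 ≤ 35, yield 4·10 + 2·10 + 3·9 = 87.
Best is 87.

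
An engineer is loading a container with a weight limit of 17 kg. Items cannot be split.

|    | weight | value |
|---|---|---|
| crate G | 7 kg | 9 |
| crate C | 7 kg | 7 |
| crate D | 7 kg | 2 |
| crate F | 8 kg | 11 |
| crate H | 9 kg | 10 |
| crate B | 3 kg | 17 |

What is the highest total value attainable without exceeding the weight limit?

Allowing fractional choices, the relaxed optimum would be about 35.7, but items are indivisible.
crate G + crate C + crate B: weight 7 + 7 + 3 = 17 ≤ 17, value 9 + 7 + 17 = 33.
crate F + crate B: weight 8 + 3 = 11 ≤ 17, value 11 + 17 = 28.
crate G + crate D + crate B: weight 7 + 7 + 3 = 17 ≤ 17, value 9 + 2 + 17 = 28.
Best is crate G, crate C, and crate B with total value 33.

33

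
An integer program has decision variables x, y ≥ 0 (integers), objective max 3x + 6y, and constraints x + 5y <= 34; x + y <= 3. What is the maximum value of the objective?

(x,y)=(0,3) is feasible, giving 18.
(x,y)=(1,2) is feasible, giving 15.
(x,y)=(0,2) is feasible, giving 12.
Maximum is 18 at (x,y)=(0,3).

18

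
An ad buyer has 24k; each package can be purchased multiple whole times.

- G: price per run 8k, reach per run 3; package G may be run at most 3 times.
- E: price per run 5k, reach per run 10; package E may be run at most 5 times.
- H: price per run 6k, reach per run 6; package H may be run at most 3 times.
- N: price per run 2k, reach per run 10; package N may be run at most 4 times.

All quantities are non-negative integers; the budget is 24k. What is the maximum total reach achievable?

3×E and 4×N: price 23 ≤ 24, reach 3·10 + 4·10 = 70.
2×E, 1×H, and 4×N: price 24 ≤ 24, reach 2·10 + 1·6 + 4·10 = 66.
Best is 70.

70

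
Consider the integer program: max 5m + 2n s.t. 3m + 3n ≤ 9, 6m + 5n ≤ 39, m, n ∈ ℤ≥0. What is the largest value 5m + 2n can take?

(m,n)=(3,0) is feasible, giving 15.
(m,n)=(2,1) is feasible, giving 12.
Maximum is 15 at (m,n)=(3,0).

15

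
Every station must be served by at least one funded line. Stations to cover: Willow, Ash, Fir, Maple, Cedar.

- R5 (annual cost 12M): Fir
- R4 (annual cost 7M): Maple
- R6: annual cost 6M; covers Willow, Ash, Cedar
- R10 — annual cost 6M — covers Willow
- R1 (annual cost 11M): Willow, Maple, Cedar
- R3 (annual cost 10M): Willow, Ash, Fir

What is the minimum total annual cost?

21

The greedy cost-per-new-station heuristic would pick R6, R4, and R3 for 23, but a cheaper cover exists.
Choose R1 and R3: together they cover Willow, Ash, Fir, Maple, Cedar — every station.
Total annual cost: 11 + 10 = 21.
No cover costs less than 21.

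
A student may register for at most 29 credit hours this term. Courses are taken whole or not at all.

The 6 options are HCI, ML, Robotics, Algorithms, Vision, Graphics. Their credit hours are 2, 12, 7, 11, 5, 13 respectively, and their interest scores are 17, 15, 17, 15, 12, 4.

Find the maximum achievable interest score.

Allowing fractional choices, the relaxed optimum would be about 66.0, but courses are indivisible.
HCI + ML + Robotics + Vision: credit hours 2 + 12 + 7 + 5 = 26 ≤ 29, interest score 17 + 15 + 17 + 12 = 61.
HCI + Robotics + Algorithms + Vision: credit hours 2 + 7 + 11 + 5 = 25 ≤ 29, interest score 17 + 17 + 15 + 12 = 61.
The maximum interest score is 61; one optimal choice is HCI, Robotics, Algorithms, and Vision.

61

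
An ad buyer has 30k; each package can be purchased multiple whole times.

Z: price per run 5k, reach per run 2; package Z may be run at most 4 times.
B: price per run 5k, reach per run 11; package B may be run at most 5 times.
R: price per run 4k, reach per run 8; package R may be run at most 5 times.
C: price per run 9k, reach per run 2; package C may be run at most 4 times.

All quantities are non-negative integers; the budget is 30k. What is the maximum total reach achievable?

63

Take 5×B and 1×R: price 29 ≤ 30, reach 5·11 + 1·8 = 63.
B has the best ratio (11/5) and is taken to its limit of 5; remaining capacity is filled optimally with the others.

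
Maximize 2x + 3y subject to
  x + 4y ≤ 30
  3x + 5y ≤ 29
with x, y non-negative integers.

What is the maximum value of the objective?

Relaxing integrality, the LP optimum is 19.33 at (x,y) = (9.67, 0), which is not an integer point.
(x,y)=(8,1): 1·8+4·1=12≤30, 3·8+5·1=29≤29, objective 19.
(x,y)=(9,0): 1·9+4·0=9≤30, 3·9+5·0=27≤29, objective 18.
(x,y)=(7,1): 1·7+4·1=11≤30, 3·7+5·1=26≤29, objective 17.
(x,y)=(8,0): 1·8+4·0=8≤30, 3·8+5·0=24≤29, objective 16.
No feasible integer point exceeds 19.

19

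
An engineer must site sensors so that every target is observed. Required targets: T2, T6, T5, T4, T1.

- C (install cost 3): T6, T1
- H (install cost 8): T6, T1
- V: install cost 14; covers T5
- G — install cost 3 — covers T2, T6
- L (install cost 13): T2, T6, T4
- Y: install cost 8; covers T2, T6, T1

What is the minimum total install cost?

30

The greedy cost-per-new-target heuristic would pick C, G, L, and V for 33, but a cheaper cover exists.
Choose C, V, and L: together they cover T2, T6, T5, T4, T1 — every target.
Total install cost: 3 + 14 + 13 = 30.
No cover costs less than 30.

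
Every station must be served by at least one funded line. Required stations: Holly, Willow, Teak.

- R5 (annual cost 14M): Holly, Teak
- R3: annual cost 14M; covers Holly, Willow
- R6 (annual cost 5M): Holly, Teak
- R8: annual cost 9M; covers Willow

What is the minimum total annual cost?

Choose R6 and R8: together they cover Holly, Willow, Teak — every station.
Total annual cost: 5 + 9 = 14.

14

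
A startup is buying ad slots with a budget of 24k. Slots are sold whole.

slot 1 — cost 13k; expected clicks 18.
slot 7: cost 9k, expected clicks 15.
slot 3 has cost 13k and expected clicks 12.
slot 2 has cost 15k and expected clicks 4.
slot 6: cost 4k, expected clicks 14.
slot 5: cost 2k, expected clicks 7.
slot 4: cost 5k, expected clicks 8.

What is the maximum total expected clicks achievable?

Allowing fractional choices, the relaxed optimum would be about 49.5, but ad slots are indivisible.
slot 1 + slot 6 + slot 5 + slot 4: cost 13 + 4 + 2 + 5 = 24 ≤ 24, expected clicks 18 + 14 + 7 + 8 = 47.
slot 3 + slot 6 + slot 5 + slot 4: cost 13 + 4 + 2 + 5 = 24 ≤ 24, expected clicks 12 + 14 + 7 + 8 = 41.
slot 7 + slot 6 + slot 5 + slot 4: cost 9 + 4 + 2 + 5 = 20 ≤ 24, expected clicks 15 + 14 + 7 + 8 = 44.
Best is slot 1, slot 6, slot 5, and slot 4 with total expected clicks 47.

47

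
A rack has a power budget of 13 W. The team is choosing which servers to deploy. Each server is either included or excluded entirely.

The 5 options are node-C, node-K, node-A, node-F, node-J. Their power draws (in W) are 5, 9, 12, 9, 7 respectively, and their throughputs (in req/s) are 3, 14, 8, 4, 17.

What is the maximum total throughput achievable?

20

Treat it as a binary knapsack problem.
Allowing fractional choices, the relaxed optimum would be about 26.3, but servers are indivisible.
node-K: power draw 9 ≤ 13, throughput 14.
node-C + node-J: power draw 5 + 7 = 12 ≤ 13, throughput 3 + 17 = 20.
node-J: power draw 7 ≤ 13, throughput 17.
Best is node-C and node-J with total throughput 20.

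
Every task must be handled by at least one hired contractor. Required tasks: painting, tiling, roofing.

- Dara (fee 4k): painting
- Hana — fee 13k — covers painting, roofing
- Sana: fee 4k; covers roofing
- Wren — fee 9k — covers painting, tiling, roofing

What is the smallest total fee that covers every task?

Wren alone covers painting, tiling, roofing — every task.
Total fee: 9.

9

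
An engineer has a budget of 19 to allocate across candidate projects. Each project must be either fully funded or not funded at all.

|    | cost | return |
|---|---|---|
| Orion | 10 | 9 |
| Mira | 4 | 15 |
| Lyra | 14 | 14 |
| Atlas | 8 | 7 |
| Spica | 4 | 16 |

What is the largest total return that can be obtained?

Allowing fractional choices, the relaxed optimum would be about 42.0, but projects are indivisible.
Orion + Mira + Spica: cost 10 + 4 + 4 = 18 ≤ 19, return 9 + 15 + 16 = 40.
Mira + Spica: cost 4 + 4 = 8 ≤ 19, return 15 + 16 = 31.
Mira + Atlas + Spica: cost 4 + 8 + 4 = 16 ≤ 19, return 15 + 7 + 16 = 38.
Best is Orion, Mira, and Spica with total return 40.

40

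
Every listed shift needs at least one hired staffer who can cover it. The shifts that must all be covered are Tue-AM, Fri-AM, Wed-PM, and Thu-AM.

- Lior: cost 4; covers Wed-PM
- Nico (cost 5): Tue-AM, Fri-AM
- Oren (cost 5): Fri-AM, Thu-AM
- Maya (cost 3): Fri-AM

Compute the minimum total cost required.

14

Choose Lior, Nico, and Oren: together they cover Tue-AM, Fri-AM, Wed-PM, Thu-AM — every shift.
Total cost: 4 + 5 + 5 = 14.
No cover costs less than 14.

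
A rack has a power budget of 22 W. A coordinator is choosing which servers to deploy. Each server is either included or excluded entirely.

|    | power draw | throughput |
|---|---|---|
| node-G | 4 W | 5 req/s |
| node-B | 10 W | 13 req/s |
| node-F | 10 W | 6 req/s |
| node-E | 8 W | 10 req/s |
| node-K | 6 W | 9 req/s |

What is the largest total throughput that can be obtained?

Allowing fractional choices, the relaxed optimum would be about 29.5, but servers are indivisible.
node-G + node-E + node-K: power draw 4 + 8 + 6 = 18 ≤ 22, throughput 5 + 10 + 9 = 24.
node-G + node-B + node-K: power draw 4 + 10 + 6 = 20 ≤ 22, throughput 5 + 13 + 9 = 27.
node-G + node-B + node-E: power draw 4 + 10 + 8 = 22 ≤ 22, throughput 5 + 13 + 10 = 28.
Best is node-G, node-B, and node-E with total throughput 28.

28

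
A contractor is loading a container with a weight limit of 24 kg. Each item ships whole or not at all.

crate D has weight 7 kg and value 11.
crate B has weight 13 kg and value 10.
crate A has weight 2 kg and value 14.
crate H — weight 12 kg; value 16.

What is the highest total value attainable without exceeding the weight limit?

41

crate D + crate A + crate H: weight 7 + 2 + 12 = 21 ≤ 24, value 11 + 14 + 16 = 41.
crate D + crate B + crate A: weight 7 + 13 + 2 = 22 ≤ 24, value 11 + 10 + 14 = 35.
crate A + crate H: weight 2 + 12 = 14 ≤ 24, value 14 + 16 = 30.
Best is crate D, crate A, and crate H with total value 41.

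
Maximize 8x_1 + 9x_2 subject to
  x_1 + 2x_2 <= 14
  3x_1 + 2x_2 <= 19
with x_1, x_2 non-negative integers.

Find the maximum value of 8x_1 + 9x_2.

(x_1,x_2)=(2,6): 1·2+2·6=14≤14, 3·2+2·6=18≤19, objective 70.
(x_1,x_2)=(3,5): 1·3+2·5=13≤14, 3·3+2·5=19≤19, objective 69.
The best lattice point is (2,6), giving 70.

70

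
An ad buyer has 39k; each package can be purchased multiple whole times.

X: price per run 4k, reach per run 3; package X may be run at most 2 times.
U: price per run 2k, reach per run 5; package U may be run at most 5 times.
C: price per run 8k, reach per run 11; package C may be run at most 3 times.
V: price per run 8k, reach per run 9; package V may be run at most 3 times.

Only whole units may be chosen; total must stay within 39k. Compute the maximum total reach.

1×X, 5×U, and 3×C: price 38 ≤ 39, reach 1·3 + 5·5 + 3·11 = 61.
1×X, 5×U, 2×C, and 1×V: price 38 ≤ 39, reach 1·3 + 5·5 + 2·11 + 1·9 = 59.
Best is 61.

61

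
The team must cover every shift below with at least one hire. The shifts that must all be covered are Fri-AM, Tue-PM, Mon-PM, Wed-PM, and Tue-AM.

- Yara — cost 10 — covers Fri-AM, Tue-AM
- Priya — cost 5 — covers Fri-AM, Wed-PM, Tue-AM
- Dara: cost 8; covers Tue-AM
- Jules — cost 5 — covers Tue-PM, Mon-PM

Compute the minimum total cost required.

10

Choose Priya and Jules: together they cover Fri-AM, Tue-PM, Mon-PM, Wed-PM, Tue-AM — every shift.
Total cost: 5 + 5 = 10.
No cover costs less than 10.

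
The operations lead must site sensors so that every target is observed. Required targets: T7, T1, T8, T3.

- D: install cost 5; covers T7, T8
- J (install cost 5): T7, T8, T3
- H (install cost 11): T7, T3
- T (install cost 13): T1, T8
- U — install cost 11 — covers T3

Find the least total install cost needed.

Choose J and T: together they cover T7, T1, T8, T3 — every target.
Total install cost: 5 + 13 = 18.
No cover costs less than 18.

18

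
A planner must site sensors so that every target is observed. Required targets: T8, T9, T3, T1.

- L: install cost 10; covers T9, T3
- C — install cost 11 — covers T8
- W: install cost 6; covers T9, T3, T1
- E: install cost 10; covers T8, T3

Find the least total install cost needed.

16

Choose W and E: together they cover T8, T9, T3, T1 — every target.
Total install cost: 6 + 10 = 16.
No cover costs less than 16.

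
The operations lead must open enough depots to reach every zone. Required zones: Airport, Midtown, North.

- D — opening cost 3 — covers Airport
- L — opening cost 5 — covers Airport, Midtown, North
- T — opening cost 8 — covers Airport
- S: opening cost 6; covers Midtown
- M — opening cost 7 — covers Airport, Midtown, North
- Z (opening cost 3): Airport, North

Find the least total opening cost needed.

The greedy cost-per-new-zone heuristic would pick Z and L for 8, but a cheaper cover exists.
L alone covers Airport, Midtown, North — every zone.
Total opening cost: 5.
No cover costs less than 5.

5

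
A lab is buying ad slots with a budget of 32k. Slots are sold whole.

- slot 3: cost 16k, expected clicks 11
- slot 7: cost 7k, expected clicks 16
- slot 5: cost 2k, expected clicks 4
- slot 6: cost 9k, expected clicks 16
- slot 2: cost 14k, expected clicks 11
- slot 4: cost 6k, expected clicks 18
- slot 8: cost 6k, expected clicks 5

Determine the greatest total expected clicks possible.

59

Allowing fractional choices, the relaxed optimum would be about 60.6, but ad slots are indivisible.
slot 7 + slot 6 + slot 4 + slot 8: cost 7 + 9 + 6 + 6 = 28 ≤ 32, expected clicks 16 + 16 + 18 + 5 = 55.
slot 7 + slot 5 + slot 6 + slot 4 + slot 8: cost 7 + 2 + 9 + 6 + 6 = 30 ≤ 32, expected clicks 16 + 4 + 16 + 18 + 5 = 59.
Best is slot 7, slot 5, slot 6, slot 4, and slot 8 with total expected clicks 59.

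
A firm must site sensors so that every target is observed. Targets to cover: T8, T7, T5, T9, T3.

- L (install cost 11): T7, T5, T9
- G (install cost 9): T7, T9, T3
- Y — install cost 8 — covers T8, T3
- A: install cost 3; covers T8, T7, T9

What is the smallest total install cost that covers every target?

The greedy cost-per-new-target heuristic would pick A, Y, and L for 22, but a cheaper cover exists.
Choose L and Y: together they cover T8, T7, T5, T9, T3 — every target.
Total install cost: 11 + 8 = 19.
No cover costs less than 19.

19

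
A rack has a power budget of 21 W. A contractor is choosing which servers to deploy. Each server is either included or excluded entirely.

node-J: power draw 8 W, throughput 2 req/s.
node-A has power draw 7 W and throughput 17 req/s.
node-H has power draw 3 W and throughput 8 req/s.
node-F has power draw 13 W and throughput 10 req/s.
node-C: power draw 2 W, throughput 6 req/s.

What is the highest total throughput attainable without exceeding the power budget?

33

Take node-J, node-A, node-H, and node-C: power draw 8 + 7 + 3 + 2 = 20 ≤ 21, throughput 2 + 17 + 8 + 6 = 33.
No other feasible combination does better.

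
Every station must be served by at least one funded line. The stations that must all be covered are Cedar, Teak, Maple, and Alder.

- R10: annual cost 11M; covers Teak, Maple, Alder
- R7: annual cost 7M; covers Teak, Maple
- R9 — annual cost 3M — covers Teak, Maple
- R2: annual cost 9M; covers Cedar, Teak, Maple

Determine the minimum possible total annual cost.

The greedy cost-per-new-station heuristic would pick R9, R2, and R10 for 23, but a cheaper cover exists.
Choose R10 and R2: together they cover Cedar, Teak, Maple, Alder — every station.
Total annual cost: 11 + 9 = 20.
No cover costs less than 20.

20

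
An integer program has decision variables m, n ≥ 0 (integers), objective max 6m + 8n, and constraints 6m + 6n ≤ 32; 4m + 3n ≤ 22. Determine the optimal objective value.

Relaxing integrality, the LP optimum is 42.67 at (m,n) = (0, 5.33), which is not an integer point.
(m,n)=(0,5): 6·0+6·5=30≤32, 4·0+3·5=15≤22, objective 40.
(m,n)=(1,4): 6·1+6·4=30≤32, 4·1+3·4=16≤22, objective 38.
(m,n)=(0,4): 6·0+6·4=24≤32, 4·0+3·4=12≤22, objective 32.
Maximum is 40 at (m,n)=(0,5).

40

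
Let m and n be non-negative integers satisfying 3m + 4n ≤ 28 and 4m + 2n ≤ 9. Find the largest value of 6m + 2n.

(m,n)=(2,0) is feasible, giving 12.
(m,n)=(1,1) is feasible, giving 8.
Maximum is 12 at (m,n)=(2,0).

12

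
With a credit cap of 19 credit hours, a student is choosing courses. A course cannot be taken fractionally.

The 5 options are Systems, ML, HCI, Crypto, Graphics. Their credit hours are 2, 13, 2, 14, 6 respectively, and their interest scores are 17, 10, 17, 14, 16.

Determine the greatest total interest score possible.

50

Systems + ML + HCI: credit hours 2 + 13 + 2 = 17 ≤ 19, interest score 17 + 10 + 17 = 44.
Systems + HCI + Crypto: credit hours 2 + 2 + 14 = 18 ≤ 19, interest score 17 + 17 + 14 = 48.
Systems + HCI + Graphics: credit hours 2 + 2 + 6 = 10 ≤ 19, interest score 17 + 17 + 16 = 50.
Best is Systems, HCI, and Graphics with total interest score 50.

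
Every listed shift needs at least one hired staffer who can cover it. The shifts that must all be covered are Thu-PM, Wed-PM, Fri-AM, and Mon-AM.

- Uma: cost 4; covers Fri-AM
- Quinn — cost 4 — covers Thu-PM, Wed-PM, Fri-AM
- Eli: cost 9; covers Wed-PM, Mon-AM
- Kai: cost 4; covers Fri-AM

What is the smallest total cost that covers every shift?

This is a weighted set-cover instance.
Choose Quinn and Eli: together they cover Thu-PM, Wed-PM, Fri-AM, Mon-AM — every shift.
Total cost: 4 + 9 = 13.
No cover costs less than 13.

13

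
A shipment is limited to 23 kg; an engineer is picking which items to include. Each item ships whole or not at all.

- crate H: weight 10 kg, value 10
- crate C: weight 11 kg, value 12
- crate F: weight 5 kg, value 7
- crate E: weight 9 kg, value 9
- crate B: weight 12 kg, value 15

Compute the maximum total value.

27

Allowing fractional choices, the relaxed optimum would be about 28.5, but items are indivisible.
crate C + crate B: weight 11 + 12 = 23 ≤ 23, value 12 + 15 = 27.
crate H + crate B: weight 10 + 12 = 22 ≤ 23, value 10 + 15 = 25.
crate E + crate B: weight 9 + 12 = 21 ≤ 23, value 9 + 15 = 24.
Best is crate C and crate B with total value 27.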